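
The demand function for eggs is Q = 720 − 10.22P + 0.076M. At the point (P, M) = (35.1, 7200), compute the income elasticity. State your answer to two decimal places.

At P = 35.1, M = 7200: Q = 908.478.
Holding P constant, ∂Q/∂M = 0.076.
η_M = (∂Q/∂M)·(M/Q) = 0.076 × (7200/908.478) = 0.60.

0.60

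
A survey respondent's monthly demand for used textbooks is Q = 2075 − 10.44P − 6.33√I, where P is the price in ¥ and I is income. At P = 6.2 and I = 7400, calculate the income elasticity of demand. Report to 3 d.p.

-0.186

At P = 6.2, I = 7400: Q = 1465.745.
Holding P constant, ∂Q/∂I = -6.33/(2√I) = -0.0367924.
η_I = (∂Q/∂I)·(I/Q) = -0.0367924 × (7400/1465.745) = -0.186.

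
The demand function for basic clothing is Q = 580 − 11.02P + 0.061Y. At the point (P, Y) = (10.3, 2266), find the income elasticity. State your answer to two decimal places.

0.23

At P = 10.3, Y = 2266: Q = 604.720.
Holding P constant, ∂Q/∂Y = 0.061.
η_Y = (∂Q/∂Y)·(Y/Q) = 0.061 × (2266/604.720) = 0.23.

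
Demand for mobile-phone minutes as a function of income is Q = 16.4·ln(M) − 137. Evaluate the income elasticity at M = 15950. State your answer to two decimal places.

At M = 15950: Q = 21.706.
dQ/dM = 16.4/M = 0.00102821 at this income.
η = (dQ/dM)·(M/Q) = 0.00102821 × (15950/21.706) = 0.76.

0.76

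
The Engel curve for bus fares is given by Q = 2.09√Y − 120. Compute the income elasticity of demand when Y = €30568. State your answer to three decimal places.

0.744

At Y = 30568: Q = 245.409.
dQ/dY = 2.09/(2√Y) = 0.00597699 at this income.
η = (dQ/dY)·(Y/Q) = 0.00597699 × (30568/245.409) = 0.744.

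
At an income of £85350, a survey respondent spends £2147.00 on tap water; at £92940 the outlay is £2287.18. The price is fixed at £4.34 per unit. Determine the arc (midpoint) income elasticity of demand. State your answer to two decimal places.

0.74

With a constant price, Q₁ = 2147.00/4.34 = 494.700 and Q₂ = 2287.18/4.34 = 527.000 (equivalently, work directly with expenditure since P cancels).
Midpoint %ΔQ = (2287.18 − 2147.00)/2217.09 = 0.06323; midpoint %ΔI = (92940 − 85350)/89145 = 0.08514.
η = 0.06323 / 0.08514 = 0.74.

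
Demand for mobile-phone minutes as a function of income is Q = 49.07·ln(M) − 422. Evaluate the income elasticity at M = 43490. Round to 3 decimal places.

0.481

At M = 43490: Q = 102.082.
dQ/dM = 49.07/M = 0.00112831 at this income.
η = (dQ/dM)·(M/Q) = 0.00112831 × (43490/102.082) = 0.481.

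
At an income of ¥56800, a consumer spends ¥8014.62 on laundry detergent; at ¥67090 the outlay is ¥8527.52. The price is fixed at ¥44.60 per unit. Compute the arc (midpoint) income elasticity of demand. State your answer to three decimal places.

0.373

With a constant price, Q₁ = 8014.62/44.60 = 179.700 and Q₂ = 8527.52/44.60 = 191.200 (equivalently, work directly with expenditure since P cancels).
Midpoint %ΔQ = (8527.52 − 8014.62)/8271.07 = 0.06201; midpoint %ΔI = (67090 − 56800)/61945 = 0.16612.
η = 0.06201 / 0.16612 = 0.373.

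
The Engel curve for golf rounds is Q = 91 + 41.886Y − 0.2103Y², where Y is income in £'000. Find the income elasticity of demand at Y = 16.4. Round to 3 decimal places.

0.795

At Y = 16.4: Q = 721.3681.
dQ/dY = 41.886 − 0.4206Y = 34.98816.
η = (dQ/dY)·(Y/Q) = 34.98816 × (16.4/721.3681) = 0.795.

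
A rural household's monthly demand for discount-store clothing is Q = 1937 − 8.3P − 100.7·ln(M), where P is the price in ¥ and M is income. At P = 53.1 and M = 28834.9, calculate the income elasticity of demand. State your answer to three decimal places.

-0.218

At P = 53.1, M = 28834.9: Q = 462.147.
Holding P constant, ∂Q/∂M = -100.7/M = -0.0034923.
η_M = (∂Q/∂M)·(M/Q) = -0.0034923 × (28834.9/462.147) = -0.218.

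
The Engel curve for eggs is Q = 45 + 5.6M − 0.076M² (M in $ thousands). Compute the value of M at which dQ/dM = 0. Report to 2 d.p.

dQ/dM = 5.6 − 0.152M.
The good is inferior where dQ/dM < 0. Setting dQ/dM = 0 gives M = 5.6 / 0.152 = 36.84.

36.84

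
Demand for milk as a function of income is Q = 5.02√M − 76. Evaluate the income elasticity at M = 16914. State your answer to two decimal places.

0.57

At M = 16914: Q = 576.870.
dQ/dM = 5.02/(2√M) = 0.0192997 at this income.
η = (dQ/dM)·(M/Q) = 0.0192997 × (16914/576.870) = 0.57.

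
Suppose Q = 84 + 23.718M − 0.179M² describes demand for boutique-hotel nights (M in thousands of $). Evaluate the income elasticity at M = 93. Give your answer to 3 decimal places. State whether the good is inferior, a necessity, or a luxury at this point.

At M = 93: Q = 741.6030.
dQ/dM = 23.718 − 0.358M = -9.57600.
η = (dQ/dM)·(M/Q) = -9.57600 × (93/741.6030) = -1.201.
η < 0 ⇒ inferior good.

-1.201 (inferior good)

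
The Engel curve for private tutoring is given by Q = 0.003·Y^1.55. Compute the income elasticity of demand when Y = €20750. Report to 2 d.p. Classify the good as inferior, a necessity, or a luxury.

1.55 (luxury)

For Q = A·Y^β the income elasticity is constant and equal to β.
Here β = 1.55, so η = 1.55.
Since η > 1, the good is a luxury.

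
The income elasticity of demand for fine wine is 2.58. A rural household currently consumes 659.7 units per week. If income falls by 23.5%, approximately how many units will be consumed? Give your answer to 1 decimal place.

259.7

%ΔQ ≈ η × %ΔI = 2.58 × (-23.5%) = -60.63%.
New Q ≈ 659.7 × (1 − 0.6063) = 259.7.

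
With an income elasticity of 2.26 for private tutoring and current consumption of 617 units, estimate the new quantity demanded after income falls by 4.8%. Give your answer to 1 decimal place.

%ΔQ ≈ η × %ΔI = 2.26 × (-4.8%) = -10.848%.
New Q ≈ 617 × (1 − 0.10848) = 550.1.

550.1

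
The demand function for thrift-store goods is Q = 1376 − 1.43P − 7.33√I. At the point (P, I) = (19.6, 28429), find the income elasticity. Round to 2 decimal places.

-5.51

At P = 19.6, I = 28429: Q = 112.068.
Holding P constant, ∂Q/∂I = -7.33/(2√I) = -0.0217367.
η_I = (∂Q/∂I)·(I/Q) = -0.0217367 × (28429/112.068) = -5.51.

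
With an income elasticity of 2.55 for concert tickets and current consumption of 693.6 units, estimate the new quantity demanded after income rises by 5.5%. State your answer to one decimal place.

790.9

%ΔQ ≈ η × %ΔI = 2.55 × 5.5% = 14.025%.
New Q ≈ 693.6 × (1 + 0.14025) = 790.9.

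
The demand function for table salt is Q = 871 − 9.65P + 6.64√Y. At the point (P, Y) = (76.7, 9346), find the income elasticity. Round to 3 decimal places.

0.415

At P = 76.7, Y = 9346: Q = 772.765.
Holding P constant, ∂Q/∂Y = 6.64/(2√Y) = 0.034342.
η_Y = (∂Q/∂Y)·(Y/Q) = 0.034342 × (9346/772.765) = 0.415.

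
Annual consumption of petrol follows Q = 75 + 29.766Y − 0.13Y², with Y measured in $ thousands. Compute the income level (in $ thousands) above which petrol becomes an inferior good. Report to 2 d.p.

dQ/dY = 29.766 − 0.26Y.
The good is inferior where dQ/dY < 0. Setting dQ/dY = 0 gives Y = 29.766 / 0.26 = 114.48.

114.48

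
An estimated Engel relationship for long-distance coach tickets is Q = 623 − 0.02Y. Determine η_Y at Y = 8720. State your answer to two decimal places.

-0.39

At Y = 8720: Q = 448.600.
dQ/dY = −0.02.
η = (dQ/dY)·(Y/Q) = -0.02 × (8720/448.600) = -0.39.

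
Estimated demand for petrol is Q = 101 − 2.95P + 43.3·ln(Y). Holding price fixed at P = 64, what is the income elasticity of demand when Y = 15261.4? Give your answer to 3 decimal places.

At P = 64, Y = 15261.4: Q = 329.312.
Holding P constant, ∂Q/∂Y = 43.3/Y = 0.00283722.
η_Y = (∂Q/∂Y)·(Y/Q) = 0.00283722 × (15261.4/329.312) = 0.131.

0.131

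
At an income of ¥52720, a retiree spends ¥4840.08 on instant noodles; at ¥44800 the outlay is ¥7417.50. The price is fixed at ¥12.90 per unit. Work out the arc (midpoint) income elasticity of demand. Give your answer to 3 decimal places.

With a constant price, Q₁ = 4840.08/12.90 = 375.200 and Q₂ = 7417.50/12.90 = 575.000 (equivalently, work directly with expenditure since P cancels).
Midpoint %ΔQ = (7417.50 − 4840.08)/6128.79 = 0.42054; midpoint %ΔI = (44800 − 52720)/48760 = -0.16243.
η = 0.42054 / -0.16243 = -2.589.

-2.589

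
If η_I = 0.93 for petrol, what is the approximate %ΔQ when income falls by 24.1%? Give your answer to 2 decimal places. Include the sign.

%ΔQ ≈ η × %ΔI = 0.93 × (-24.1%) = -22.41%.

-22.41%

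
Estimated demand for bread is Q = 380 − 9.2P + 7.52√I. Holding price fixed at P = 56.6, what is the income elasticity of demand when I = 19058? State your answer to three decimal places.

0.578

At P = 56.6, I = 19058: Q = 897.421.
Holding P constant, ∂Q/∂I = 7.52/(2√I) = 0.0272364.
η_I = (∂Q/∂I)·(I/Q) = 0.0272364 × (19058/897.421) = 0.578.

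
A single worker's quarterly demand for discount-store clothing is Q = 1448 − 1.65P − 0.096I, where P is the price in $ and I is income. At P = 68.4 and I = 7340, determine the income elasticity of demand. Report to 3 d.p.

At P = 68.4, I = 7340: Q = 630.500.
Holding P constant, ∂Q/∂I = −0.096.
η_I = (∂Q/∂I)·(I/Q) = -0.096 × (7340/630.500) = -1.118.

-1.118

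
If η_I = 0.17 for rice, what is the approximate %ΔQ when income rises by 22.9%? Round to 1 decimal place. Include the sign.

%ΔQ ≈ η × %ΔI = 0.17 × 22.9% = 3.9%.

3.9%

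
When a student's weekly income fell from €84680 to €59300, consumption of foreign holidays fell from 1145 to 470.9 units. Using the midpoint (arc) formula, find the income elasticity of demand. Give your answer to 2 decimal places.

2.37

ΔQ = 470.9 − 1145 = -674.1; midpoint Q̄ = (1145 + 470.9)/2 = 807.95.
ΔI = 59300 − 84680 = -25380; midpoint Ī = (84680 + 59300)/2 = 71990.
η = (ΔQ/Q̄) ÷ (ΔI/Ī) = (-674.1/807.95) ÷ (-25380/71990) = 2.37.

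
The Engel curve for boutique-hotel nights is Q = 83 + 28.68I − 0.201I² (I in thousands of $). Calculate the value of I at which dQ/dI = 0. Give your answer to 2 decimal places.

dQ/dI = 28.68 − 0.402I.
The good is inferior where dQ/dI < 0. Setting dQ/dI = 0 gives I = 28.68 / 0.402 = 71.34.

71.34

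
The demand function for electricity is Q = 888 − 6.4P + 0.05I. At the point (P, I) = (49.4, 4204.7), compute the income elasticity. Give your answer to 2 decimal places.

0.27

At P = 49.4, I = 4204.7: Q = 782.075.
Holding P constant, ∂Q/∂I = 0.05.
η_I = (∂Q/∂I)·(I/Q) = 0.05 × (4204.7/782.075) = 0.27.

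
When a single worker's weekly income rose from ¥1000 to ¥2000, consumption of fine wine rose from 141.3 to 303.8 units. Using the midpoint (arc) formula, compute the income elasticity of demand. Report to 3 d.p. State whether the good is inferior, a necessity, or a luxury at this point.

1.095 (luxury)

ΔQ = 303.8 − 141.3 = 162.5; midpoint Q̄ = (141.3 + 303.8)/2 = 222.55.
ΔI = 2000 − 1000 = 1000; midpoint Ī = (1000 + 2000)/2 = 1500.
η = (ΔQ/Q̄) ÷ (ΔI/Ī) = (162.5/222.55) ÷ (1000/1500) = 1.095.
η > 1 ⇒ luxury.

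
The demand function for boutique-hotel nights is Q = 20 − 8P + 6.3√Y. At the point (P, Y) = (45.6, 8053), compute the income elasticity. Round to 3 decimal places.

At P = 45.6, Y = 8053: Q = 220.553.
Holding P constant, ∂Q/∂Y = 6.3/(2√Y) = 0.035102.
η_Y = (∂Q/∂Y)·(Y/Q) = 0.035102 × (8053/220.553) = 1.282.

1.282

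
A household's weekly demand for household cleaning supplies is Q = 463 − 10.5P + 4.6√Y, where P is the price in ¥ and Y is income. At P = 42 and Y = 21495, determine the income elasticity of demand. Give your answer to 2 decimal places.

At P = 42, Y = 21495: Q = 696.414.
Holding P constant, ∂Q/∂Y = 4.6/(2√Y) = 0.0156877.
η_Y = (∂Q/∂Y)·(Y/Q) = 0.0156877 × (21495/696.414) = 0.48.

0.48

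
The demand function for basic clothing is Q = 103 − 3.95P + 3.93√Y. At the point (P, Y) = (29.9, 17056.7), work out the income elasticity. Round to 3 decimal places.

0.515

At P = 29.9, Y = 17056.7: Q = 498.158.
Holding P constant, ∂Q/∂Y = 3.93/(2√Y) = 0.0150458.
η_Y = (∂Q/∂Y)·(Y/Q) = 0.0150458 × (17056.7/498.158) = 0.515.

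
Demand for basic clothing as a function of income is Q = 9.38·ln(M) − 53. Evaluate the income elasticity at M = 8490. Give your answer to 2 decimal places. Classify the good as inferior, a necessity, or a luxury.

0.29 (necessity)

At M = 8490: Q = 31.858.
dQ/dM = 9.38/M = 0.00110483 at this income.
η = (dQ/dM)·(M/Q) = 0.00110483 × (8490/31.858) = 0.29.
Since 0 < η < 1, the good is a necessity.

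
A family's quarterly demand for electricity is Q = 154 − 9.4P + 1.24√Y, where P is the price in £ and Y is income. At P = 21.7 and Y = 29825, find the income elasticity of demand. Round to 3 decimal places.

At P = 21.7, Y = 29825: Q = 164.167.
Holding P constant, ∂Q/∂Y = 1.24/(2√Y) = 0.00359006.
η_Y = (∂Q/∂Y)·(Y/Q) = 0.00359006 × (29825/164.167) = 0.652.

0.652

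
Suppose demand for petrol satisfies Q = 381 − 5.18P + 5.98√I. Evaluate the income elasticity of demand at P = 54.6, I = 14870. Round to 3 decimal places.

0.441

At P = 54.6, I = 14870: Q = 827.389.
Holding P constant, ∂Q/∂I = 5.98/(2√I) = 0.0245197.
η_I = (∂Q/∂I)·(I/Q) = 0.0245197 × (14870/827.389) = 0.441.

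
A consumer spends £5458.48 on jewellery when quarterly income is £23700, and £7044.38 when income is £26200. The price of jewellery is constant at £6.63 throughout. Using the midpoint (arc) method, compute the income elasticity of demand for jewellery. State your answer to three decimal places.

With a constant price, Q₁ = 5458.48/6.63 = 823.300 and Q₂ = 7044.38/6.63 = 1062.501 (equivalently, work directly with expenditure since P cancels).
Midpoint %ΔQ = (7044.38 − 5458.48)/6251.43 = 0.25369; midpoint %ΔI = (26200 − 23700)/24950 = 0.10020.
η = 0.25369 / 0.10020 = 2.532.

2.532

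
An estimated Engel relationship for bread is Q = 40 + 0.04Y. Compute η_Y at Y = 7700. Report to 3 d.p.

At Y = 7700: Q = 348.000.
dQ/dY = 0.04.
η = (dQ/dY)·(Y/Q) = 0.04 × (7700/348.000) = 0.885.

0.885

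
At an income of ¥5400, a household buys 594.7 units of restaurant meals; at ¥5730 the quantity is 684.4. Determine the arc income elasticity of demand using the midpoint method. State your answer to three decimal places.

ΔQ = 684.4 − 594.7 = 89.7; midpoint Q̄ = (594.7 + 684.4)/2 = 639.55.
ΔI = 5730 − 5400 = 330; midpoint Ī = (5400 + 5730)/2 = 5565.
η = (ΔQ/Q̄) ÷ (ΔI/Ī) = (89.7/639.55) ÷ (330/5565) = 2.365.

2.365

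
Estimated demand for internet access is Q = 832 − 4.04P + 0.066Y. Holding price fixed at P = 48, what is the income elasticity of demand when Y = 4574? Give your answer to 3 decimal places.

0.321

At P = 48, Y = 4574: Q = 939.964.
Holding P constant, ∂Q/∂Y = 0.066.
η_Y = (∂Q/∂Y)·(Y/Q) = 0.066 × (4574/939.964) = 0.321.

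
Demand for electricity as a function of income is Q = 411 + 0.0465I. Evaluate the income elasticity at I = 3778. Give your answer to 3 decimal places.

0.299

At I = 3778: Q = 586.677.
dQ/dI = 0.0465.
η = (dQ/dI)·(I/Q) = 0.0465 × (3778/586.677) = 0.299.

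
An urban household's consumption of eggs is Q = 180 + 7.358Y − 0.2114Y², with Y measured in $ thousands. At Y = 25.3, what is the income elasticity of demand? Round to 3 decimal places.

-0.366

At Y = 25.3: Q = 230.8424.
dQ/dY = 7.358 − 0.4228Y = -3.33884.
η = (dQ/dY)·(Y/Q) = -3.33884 × (25.3/230.8424) = -0.366.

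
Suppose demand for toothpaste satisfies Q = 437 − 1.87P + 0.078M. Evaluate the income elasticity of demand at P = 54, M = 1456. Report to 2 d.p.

At P = 54, M = 1456: Q = 449.588.
Holding P constant, ∂Q/∂M = 0.078.
η_M = (∂Q/∂M)·(M/Q) = 0.078 × (1456/449.588) = 0.25.

0.25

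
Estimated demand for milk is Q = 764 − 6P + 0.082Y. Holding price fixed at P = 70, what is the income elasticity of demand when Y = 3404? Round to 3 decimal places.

0.448

At P = 70, Y = 3404: Q = 623.128.
Holding P constant, ∂Q/∂Y = 0.082.
η_Y = (∂Q/∂Y)·(Y/Q) = 0.082 × (3404/623.128) = 0.448.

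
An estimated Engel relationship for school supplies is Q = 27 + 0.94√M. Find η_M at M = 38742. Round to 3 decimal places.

At M = 38742: Q = 212.020.
dQ/dM = 0.94/(2√M) = 0.00238785 at this income.
η = (dQ/dM)·(M/Q) = 0.00238785 × (38742/212.020) = 0.436.

0.436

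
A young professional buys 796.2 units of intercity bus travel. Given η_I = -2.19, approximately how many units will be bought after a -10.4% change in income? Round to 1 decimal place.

%ΔQ ≈ η × %ΔI = -2.19 × (-10.4%) = 22.776%.
New Q ≈ 796.2 × (1 + 0.22776) = 977.5.

977.5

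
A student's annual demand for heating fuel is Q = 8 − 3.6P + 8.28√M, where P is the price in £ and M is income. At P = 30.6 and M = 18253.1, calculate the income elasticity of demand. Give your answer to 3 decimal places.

At P = 30.6, M = 18253.1: Q = 1016.501.
Holding P constant, ∂Q/∂M = 8.28/(2√M) = 0.0306431.
η_M = (∂Q/∂M)·(M/Q) = 0.0306431 × (18253.1/1016.501) = 0.550.

0.550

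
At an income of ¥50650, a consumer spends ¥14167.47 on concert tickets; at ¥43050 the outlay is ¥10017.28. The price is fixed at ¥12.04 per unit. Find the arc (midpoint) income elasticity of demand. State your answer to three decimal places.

With a constant price, Q₁ = 14167.47/12.04 = 1176.700 and Q₂ = 10017.28/12.04 = 832.000 (equivalently, work directly with expenditure since P cancels).
Midpoint %ΔQ = (10017.28 − 14167.47)/12092.38 = -0.34321; midpoint %ΔI = (43050 − 50650)/46850 = -0.16222.
η = -0.34321 / -0.16222 = 2.116.

2.116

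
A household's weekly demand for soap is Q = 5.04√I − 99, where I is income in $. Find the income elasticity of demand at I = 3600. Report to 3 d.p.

0.743

At I = 3600: Q = 203.400.
dQ/dI = 5.04/(2√I) = 0.042 at this income.
η = (dQ/dI)·(I/Q) = 0.042 × (3600/203.400) = 0.743.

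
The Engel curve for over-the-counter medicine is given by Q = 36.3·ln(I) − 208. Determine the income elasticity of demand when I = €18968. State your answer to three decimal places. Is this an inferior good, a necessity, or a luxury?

0.243 (necessity)

At I = 18968: Q = 149.573.
dQ/dI = 36.3/I = 0.00191375 at this income.
η = (dQ/dI)·(I/Q) = 0.00191375 × (18968/149.573) = 0.243.
Since 0 < η < 1, the good is a necessity.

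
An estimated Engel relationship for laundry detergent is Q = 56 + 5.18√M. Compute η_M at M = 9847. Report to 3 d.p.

0.451

At M = 9847: Q = 570.022.
dQ/dM = 5.18/(2√M) = 0.0261004 at this income.
η = (dQ/dM)·(M/Q) = 0.0261004 × (9847/570.022) = 0.451.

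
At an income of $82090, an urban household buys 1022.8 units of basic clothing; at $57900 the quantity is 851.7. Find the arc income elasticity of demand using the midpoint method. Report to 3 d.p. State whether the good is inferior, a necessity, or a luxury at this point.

ΔQ = 851.7 − 1022.8 = -171.1; midpoint Q̄ = (1022.8 + 851.7)/2 = 937.25.
ΔI = 57900 − 82090 = -24190; midpoint Ī = (82090 + 57900)/2 = 69995.
η = (ΔQ/Q̄) ÷ (ΔI/Ī) = (-171.1/937.25) ÷ (-24190/69995) = 0.528.
0 < η < 1 ⇒ necessity.

0.528 (necessity)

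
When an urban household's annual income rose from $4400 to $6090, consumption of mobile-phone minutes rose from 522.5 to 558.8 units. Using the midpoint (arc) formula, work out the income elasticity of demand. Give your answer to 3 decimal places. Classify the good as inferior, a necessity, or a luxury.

ΔQ = 558.8 − 522.5 = 36.3; midpoint Q̄ = (522.5 + 558.8)/2 = 540.65.
ΔI = 6090 − 4400 = 1690; midpoint Ī = (4400 + 6090)/2 = 5245.
η = (ΔQ/Q̄) ÷ (ΔI/Ī) = (36.3/540.65) ÷ (1690/5245) = 0.208.
0 < η < 1 ⇒ necessity.

0.208 (necessity)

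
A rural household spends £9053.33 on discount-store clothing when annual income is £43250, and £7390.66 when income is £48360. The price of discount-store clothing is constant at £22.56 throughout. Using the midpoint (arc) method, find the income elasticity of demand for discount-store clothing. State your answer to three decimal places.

-1.813

With a constant price, Q₁ = 9053.33/22.56 = 401.300 and Q₂ = 7390.66/22.56 = 327.600 (equivalently, work directly with expenditure since P cancels).
Midpoint %ΔQ = (7390.66 − 9053.33)/8221.99 = -0.20222; midpoint %ΔI = (48360 − 43250)/45805 = 0.11156.
η = -0.20222 / 0.11156 = -1.813.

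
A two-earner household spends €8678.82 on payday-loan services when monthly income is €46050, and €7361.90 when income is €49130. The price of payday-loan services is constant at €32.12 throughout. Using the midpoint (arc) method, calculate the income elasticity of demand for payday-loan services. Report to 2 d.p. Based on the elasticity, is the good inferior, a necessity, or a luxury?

-2.54 (inferior good)

With a constant price, Q₁ = 8678.82/32.12 = 270.200 and Q₂ = 7361.90/32.12 = 229.200 (equivalently, work directly with expenditure since P cancels).
Midpoint %ΔQ = (7361.90 − 8678.82)/8020.36 = -0.16420; midpoint %ΔI = (49130 − 46050)/47590 = 0.06472.
η = -0.16420 / 0.06472 = -2.54.
η < 0 ⇒ inferior good.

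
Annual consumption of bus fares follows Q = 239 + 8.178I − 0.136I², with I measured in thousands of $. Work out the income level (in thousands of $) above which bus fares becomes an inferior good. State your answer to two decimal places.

dQ/dI = 8.178 − 0.272I.
The good is inferior where dQ/dI < 0. Setting dQ/dI = 0 gives I = 8.178 / 0.272 = 30.07.

30.07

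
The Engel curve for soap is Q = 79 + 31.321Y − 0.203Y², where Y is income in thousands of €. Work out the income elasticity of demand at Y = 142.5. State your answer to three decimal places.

-9.001

At Y = 142.5: Q = 420.0737.
dQ/dY = 31.321 − 0.406Y = -26.53400.
η = (dQ/dY)·(Y/Q) = -26.53400 × (142.5/420.0737) = -9.001.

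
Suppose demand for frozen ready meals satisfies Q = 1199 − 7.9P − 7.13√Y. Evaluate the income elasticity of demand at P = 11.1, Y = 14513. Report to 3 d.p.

-1.702

At P = 11.1, Y = 14513: Q = 252.360.
Holding P constant, ∂Q/∂Y = -7.13/(2√Y) = -0.0295925.
η_Y = (∂Q/∂Y)·(Y/Q) = -0.0295925 × (14513/252.360) = -1.702.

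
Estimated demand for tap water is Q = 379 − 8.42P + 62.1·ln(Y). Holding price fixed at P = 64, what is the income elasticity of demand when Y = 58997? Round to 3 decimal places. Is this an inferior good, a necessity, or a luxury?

0.119 (necessity)

At P = 64, Y = 58997: Q = 522.304.
Holding P constant, ∂Q/∂Y = 62.1/Y = 0.0010526.
η_Y = (∂Q/∂Y)·(Y/Q) = 0.0010526 × (58997/522.304) = 0.119.
Since 0 < η < 1, this is a necessity.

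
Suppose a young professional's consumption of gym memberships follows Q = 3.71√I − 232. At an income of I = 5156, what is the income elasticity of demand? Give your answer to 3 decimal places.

3.872

At I = 5156: Q = 34.398.
dQ/dI = 3.71/(2√I) = 0.0258338 at this income.
η = (dQ/dI)·(I/Q) = 0.0258338 × (5156/34.398) = 3.872.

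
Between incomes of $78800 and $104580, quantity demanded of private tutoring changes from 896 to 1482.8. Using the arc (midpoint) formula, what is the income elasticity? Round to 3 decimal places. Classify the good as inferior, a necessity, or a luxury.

1.755 (luxury)

ΔQ = 1482.8 − 896 = 586.8; midpoint Q̄ = (896 + 1482.8)/2 = 1189.4.
ΔI = 104580 − 78800 = 25780; midpoint Ī = (78800 + 104580)/2 = 91690.
η = (ΔQ/Q̄) ÷ (ΔI/Ī) = (586.8/1189.4) ÷ (25780/91690) = 1.755.
η > 1 ⇒ luxury.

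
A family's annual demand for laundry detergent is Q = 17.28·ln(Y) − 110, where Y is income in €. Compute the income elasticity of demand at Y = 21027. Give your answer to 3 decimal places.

At Y = 21027: Q = 61.998.
dQ/dY = 17.28/Y = 0.000821801 at this income.
η = (dQ/dY)·(Y/Q) = 0.000821801 × (21027/61.998) = 0.279.

0.279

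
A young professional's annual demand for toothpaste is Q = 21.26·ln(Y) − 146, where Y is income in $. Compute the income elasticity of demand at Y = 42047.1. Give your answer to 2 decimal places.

At Y = 42047.1: Q = 80.346.
dQ/dY = 21.26/Y = 0.000505623 at this income.
η = (dQ/dY)·(Y/Q) = 0.000505623 × (42047.1/80.346) = 0.26.

0.26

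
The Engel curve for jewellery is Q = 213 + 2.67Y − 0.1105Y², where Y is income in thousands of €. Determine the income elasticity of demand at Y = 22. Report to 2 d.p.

At Y = 22: Q = 218.2580.
dQ/dY = 2.67 − 0.221Y = -2.19200.
η = (dQ/dY)·(Y/Q) = -2.19200 × (22/218.2580) = -0.22.

-0.22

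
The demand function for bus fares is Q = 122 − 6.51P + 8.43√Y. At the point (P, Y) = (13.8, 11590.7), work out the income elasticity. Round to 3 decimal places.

0.483

At P = 13.8, Y = 11590.7: Q = 939.737.
Holding P constant, ∂Q/∂Y = 8.43/(2√Y) = 0.039151.
η_Y = (∂Q/∂Y)·(Y/Q) = 0.039151 × (11590.7/939.737) = 0.483.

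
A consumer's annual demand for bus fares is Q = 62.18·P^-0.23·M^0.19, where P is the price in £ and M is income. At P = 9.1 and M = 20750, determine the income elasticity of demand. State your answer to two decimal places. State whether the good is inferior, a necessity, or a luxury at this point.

For a multiplicative demand Q = A·P^α·M^β, the income elasticity is β everywhere.
Here β = 0.19, so η = 0.19.
Since 0 < η < 1, this is a necessity.

0.19 (necessity)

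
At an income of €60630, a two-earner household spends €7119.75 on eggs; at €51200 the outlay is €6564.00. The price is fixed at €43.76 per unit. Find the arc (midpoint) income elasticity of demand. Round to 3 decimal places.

With a constant price, Q₁ = 7119.75/43.76 = 162.700 and Q₂ = 6564.00/43.76 = 150.000 (equivalently, work directly with expenditure since P cancels).
Midpoint %ΔQ = (6564.00 − 7119.75)/6841.88 = -0.08123; midpoint %ΔI = (51200 − 60630)/55915 = -0.16865.
η = -0.08123 / -0.16865 = 0.482.

0.482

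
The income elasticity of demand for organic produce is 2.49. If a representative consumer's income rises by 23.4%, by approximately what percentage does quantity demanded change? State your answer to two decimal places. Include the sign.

58.27%

%ΔQ ≈ η × %ΔI = 2.49 × 23.4% = 58.27%.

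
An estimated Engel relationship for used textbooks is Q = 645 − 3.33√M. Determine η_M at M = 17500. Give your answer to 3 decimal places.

-1.077

At M = 17500: Q = 204.482.
dQ/dM = -3.33/(2√M) = -0.0125862 at this income.
η = (dQ/dM)·(M/Q) = -0.0125862 × (17500/204.482) = -1.077.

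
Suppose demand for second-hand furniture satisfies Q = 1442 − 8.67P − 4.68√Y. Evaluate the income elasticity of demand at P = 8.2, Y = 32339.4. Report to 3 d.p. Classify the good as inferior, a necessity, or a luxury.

-0.795 (inferior good)

At P = 8.2, Y = 32339.4: Q = 529.294.
Holding P constant, ∂Q/∂Y = -4.68/(2√Y) = -0.0130122.
η_Y = (∂Q/∂Y)·(Y/Q) = -0.0130122 × (32339.4/529.294) = -0.795.
Since η < 0, this is an inferior good.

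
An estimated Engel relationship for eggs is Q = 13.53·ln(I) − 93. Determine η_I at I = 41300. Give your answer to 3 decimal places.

At I = 41300: Q = 50.805.
dQ/dI = 13.53/I = 0.000327603 at this income.
η = (dQ/dI)·(I/Q) = 0.000327603 × (41300/50.805) = 0.266.

0.266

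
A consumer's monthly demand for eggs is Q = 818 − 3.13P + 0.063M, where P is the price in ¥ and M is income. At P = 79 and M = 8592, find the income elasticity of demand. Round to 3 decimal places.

At P = 79, M = 8592: Q = 1112.026.
Holding P constant, ∂Q/∂M = 0.063.
η_M = (∂Q/∂M)·(M/Q) = 0.063 × (8592/1112.026) = 0.487.

0.487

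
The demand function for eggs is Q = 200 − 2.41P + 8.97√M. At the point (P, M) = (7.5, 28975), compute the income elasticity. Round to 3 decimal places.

At P = 7.5, M = 28975: Q = 1708.802.
Holding P constant, ∂Q/∂M = 8.97/(2√M) = 0.0263482.
η_M = (∂Q/∂M)·(M/Q) = 0.0263482 × (28975/1708.802) = 0.447.

0.447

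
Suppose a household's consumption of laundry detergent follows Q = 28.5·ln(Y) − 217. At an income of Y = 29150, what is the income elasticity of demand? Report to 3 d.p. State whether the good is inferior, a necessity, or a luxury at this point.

0.375 (necessity)

At Y = 29150: Q = 75.986.
dQ/dY = 28.5/Y = 0.000977702 at this income.
η = (dQ/dY)·(Y/Q) = 0.000977702 × (29150/75.986) = 0.375.
Since 0 < η < 1, the good is a necessity.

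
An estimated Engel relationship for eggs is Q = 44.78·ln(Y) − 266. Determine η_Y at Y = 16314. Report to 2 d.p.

At Y = 16314: Q = 168.356.
dQ/dY = 44.78/Y = 0.00274488 at this income.
η = (dQ/dY)·(Y/Q) = 0.00274488 × (16314/168.356) = 0.27.

0.27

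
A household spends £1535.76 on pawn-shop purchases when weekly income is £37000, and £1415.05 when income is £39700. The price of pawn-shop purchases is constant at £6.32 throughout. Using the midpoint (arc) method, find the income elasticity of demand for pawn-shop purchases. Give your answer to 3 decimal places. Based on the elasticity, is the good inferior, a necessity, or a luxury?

-1.162 (inferior good)

With a constant price, Q₁ = 1535.76/6.32 = 243.000 and Q₂ = 1415.05/6.32 = 223.900 (equivalently, work directly with expenditure since P cancels).
Midpoint %ΔQ = (1415.05 − 1535.76)/1475.41 = -0.08181; midpoint %ΔI = (39700 − 37000)/38350 = 0.07040.
η = -0.08181 / 0.07040 = -1.162.
η < 0 ⇒ inferior good.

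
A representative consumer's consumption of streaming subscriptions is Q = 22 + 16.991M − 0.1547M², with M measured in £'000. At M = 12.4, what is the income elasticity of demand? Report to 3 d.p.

0.781

At M = 12.4: Q = 208.9017.
dQ/dM = 16.991 − 0.3094M = 13.15444.
η = (dQ/dM)·(M/Q) = 13.15444 × (12.4/208.9017) = 0.781.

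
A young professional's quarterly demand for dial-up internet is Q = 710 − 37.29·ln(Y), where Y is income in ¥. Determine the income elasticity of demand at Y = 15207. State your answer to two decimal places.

-0.11

At Y = 15207: Q = 350.916.
dQ/dY = -37.29/Y = -0.00245216 at this income.
η = (dQ/dY)·(Y/Q) = -0.00245216 × (15207/350.916) = -0.11.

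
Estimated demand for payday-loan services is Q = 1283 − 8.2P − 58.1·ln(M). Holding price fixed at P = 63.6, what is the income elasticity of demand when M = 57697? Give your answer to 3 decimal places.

At P = 63.6, M = 57697: Q = 124.532.
Holding P constant, ∂Q/∂M = -58.1/M = -0.00100698.
η_M = (∂Q/∂M)·(M/Q) = -0.00100698 × (57697/124.532) = -0.467.

-0.467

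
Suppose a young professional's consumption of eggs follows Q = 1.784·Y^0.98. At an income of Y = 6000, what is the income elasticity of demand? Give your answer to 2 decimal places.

0.98

For Q = A·Y^β the income elasticity is constant and equal to β.
Here β = 0.98, so η = 0.98.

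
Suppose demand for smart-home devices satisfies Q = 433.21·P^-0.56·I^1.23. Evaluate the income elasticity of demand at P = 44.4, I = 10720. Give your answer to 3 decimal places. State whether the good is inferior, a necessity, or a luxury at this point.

For a multiplicative demand Q = A·P^α·I^β, the income elasticity is β everywhere.
Here β = 1.23, so η = 1.230.
Since η > 1, this is a luxury.

1.230 (luxury)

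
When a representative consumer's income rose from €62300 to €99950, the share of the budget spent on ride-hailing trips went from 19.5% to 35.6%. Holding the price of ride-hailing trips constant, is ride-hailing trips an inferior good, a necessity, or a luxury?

The budget share rises as income rises, so η > 1.

luxury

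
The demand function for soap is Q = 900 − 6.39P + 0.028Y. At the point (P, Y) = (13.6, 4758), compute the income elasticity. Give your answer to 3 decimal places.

At P = 13.6, Y = 4758: Q = 946.320.
Holding P constant, ∂Q/∂Y = 0.028.
η_Y = (∂Q/∂Y)·(Y/Q) = 0.028 × (4758/946.320) = 0.141.

0.141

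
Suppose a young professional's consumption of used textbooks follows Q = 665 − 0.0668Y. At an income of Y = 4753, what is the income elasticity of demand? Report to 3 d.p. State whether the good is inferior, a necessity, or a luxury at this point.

-0.914 (inferior good)

At Y = 4753: Q = 347.500.
dQ/dY = −0.0668.
η = (dQ/dY)·(Y/Q) = -0.0668 × (4753/347.500) = -0.914.
Since η < 0, the good is an inferior good.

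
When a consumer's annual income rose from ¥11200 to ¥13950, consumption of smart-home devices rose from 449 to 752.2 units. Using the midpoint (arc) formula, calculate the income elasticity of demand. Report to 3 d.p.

ΔQ = 752.2 − 449 = 303.2; midpoint Q̄ = (449 + 752.2)/2 = 600.6.
ΔI = 13950 − 11200 = 2750; midpoint Ī = (11200 + 13950)/2 = 12575.
η = (ΔQ/Q̄) ÷ (ΔI/Ī) = (303.2/600.6) ÷ (2750/12575) = 2.308.

2.308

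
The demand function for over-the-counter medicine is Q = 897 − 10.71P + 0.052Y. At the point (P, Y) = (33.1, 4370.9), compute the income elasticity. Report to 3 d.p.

At P = 33.1, Y = 4370.9: Q = 769.786.
Holding P constant, ∂Q/∂Y = 0.052.
η_Y = (∂Q/∂Y)·(Y/Q) = 0.052 × (4370.9/769.786) = 0.295.

0.295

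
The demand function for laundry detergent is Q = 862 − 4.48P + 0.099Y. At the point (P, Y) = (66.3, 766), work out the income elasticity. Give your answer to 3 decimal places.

At P = 66.3, Y = 766: Q = 640.810.
Holding P constant, ∂Q/∂Y = 0.099.
η_Y = (∂Q/∂Y)·(Y/Q) = 0.099 × (766/640.810) = 0.118.

0.118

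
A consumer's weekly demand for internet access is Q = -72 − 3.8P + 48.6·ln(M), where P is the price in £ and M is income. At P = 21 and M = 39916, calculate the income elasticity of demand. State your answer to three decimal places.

At P = 21, M = 39916: Q = 363.094.
Holding P constant, ∂Q/∂M = 48.6/M = 0.00121756.
η_M = (∂Q/∂M)·(M/Q) = 0.00121756 × (39916/363.094) = 0.134.

0.134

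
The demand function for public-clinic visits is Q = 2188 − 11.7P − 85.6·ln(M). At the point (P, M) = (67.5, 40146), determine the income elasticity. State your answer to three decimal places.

-0.174

At P = 67.5, M = 40146: Q = 490.866.
Holding P constant, ∂Q/∂M = -85.6/M = -0.00213222.
η_M = (∂Q/∂M)·(M/Q) = -0.00213222 × (40146/490.866) = -0.174.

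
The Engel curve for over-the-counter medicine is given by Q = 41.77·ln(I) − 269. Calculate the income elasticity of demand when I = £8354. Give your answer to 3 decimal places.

At I = 8354: Q = 108.204.
dQ/dI = 41.77/I = 0.005 at this income.
η = (dQ/dI)·(I/Q) = 0.005 × (8354/108.204) = 0.386.

0.386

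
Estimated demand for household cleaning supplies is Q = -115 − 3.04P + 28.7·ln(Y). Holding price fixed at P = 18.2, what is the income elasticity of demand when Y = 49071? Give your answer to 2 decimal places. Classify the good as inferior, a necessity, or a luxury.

0.21 (necessity)

At P = 18.2, Y = 49071: Q = 139.661.
Holding P constant, ∂Q/∂Y = 28.7/Y = 0.000584867.
η_Y = (∂Q/∂Y)·(Y/Q) = 0.000584867 × (49071/139.661) = 0.21.
Since 0 < η < 1, this is a necessity.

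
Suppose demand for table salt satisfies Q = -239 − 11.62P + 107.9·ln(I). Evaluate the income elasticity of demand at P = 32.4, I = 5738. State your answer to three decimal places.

At P = 32.4, I = 5738: Q = 318.372.
Holding P constant, ∂Q/∂I = 107.9/I = 0.0188045.
η_I = (∂Q/∂I)·(I/Q) = 0.0188045 × (5738/318.372) = 0.339.

0.339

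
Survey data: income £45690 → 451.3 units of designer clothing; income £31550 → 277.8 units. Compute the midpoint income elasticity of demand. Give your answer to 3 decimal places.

1.300

ΔQ = 277.8 − 451.3 = -173.5; midpoint Q̄ = (451.3 + 277.8)/2 = 364.55.
ΔI = 31550 − 45690 = -14140; midpoint Ī = (45690 + 31550)/2 = 38620.
η = (ΔQ/Q̄) ÷ (ΔI/Ī) = (-173.5/364.55) ÷ (-14140/38620) = 1.300.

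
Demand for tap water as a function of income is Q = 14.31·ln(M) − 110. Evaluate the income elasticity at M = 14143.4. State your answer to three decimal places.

At M = 14143.4: Q = 26.761.
dQ/dM = 14.31/M = 0.00101178 at this income.
η = (dQ/dM)·(M/Q) = 0.00101178 × (14143.4/26.761) = 0.535.

0.535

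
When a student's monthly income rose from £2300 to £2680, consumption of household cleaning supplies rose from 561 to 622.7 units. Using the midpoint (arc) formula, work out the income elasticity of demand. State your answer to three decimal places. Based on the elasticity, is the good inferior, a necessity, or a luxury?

ΔQ = 622.7 − 561 = 61.7; midpoint Q̄ = (561 + 622.7)/2 = 591.85.
ΔI = 2680 − 2300 = 380; midpoint Ī = (2300 + 2680)/2 = 2490.
η = (ΔQ/Q̄) ÷ (ΔI/Ī) = (61.7/591.85) ÷ (380/2490) = 0.683.
0 < η < 1 ⇒ necessity.

0.683 (necessity)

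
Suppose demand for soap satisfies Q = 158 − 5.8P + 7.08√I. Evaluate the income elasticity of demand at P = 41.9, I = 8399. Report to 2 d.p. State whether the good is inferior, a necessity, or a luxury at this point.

At P = 41.9, I = 8399: Q = 563.834.
Holding P constant, ∂Q/∂I = 7.08/(2√I) = 0.0386269.
η_I = (∂Q/∂I)·(I/Q) = 0.0386269 × (8399/563.834) = 0.58.
Since 0 < η < 1, this is a necessity.

0.58 (necessity)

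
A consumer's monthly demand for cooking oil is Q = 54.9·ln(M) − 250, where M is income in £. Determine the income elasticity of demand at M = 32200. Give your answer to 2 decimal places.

At M = 32200: Q = 319.847.
dQ/dM = 54.9/M = 0.00170497 at this income.
η = (dQ/dM)·(M/Q) = 0.00170497 × (32200/319.847) = 0.17.

0.17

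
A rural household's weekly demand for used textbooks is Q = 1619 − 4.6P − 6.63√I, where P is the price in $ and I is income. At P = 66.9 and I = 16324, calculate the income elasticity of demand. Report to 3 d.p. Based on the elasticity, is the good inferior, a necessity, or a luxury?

-0.912 (inferior good)

At P = 66.9, I = 16324: Q = 464.175.
Holding P constant, ∂Q/∂I = -6.63/(2√I) = -0.025946.
η_I = (∂Q/∂I)·(I/Q) = -0.025946 × (16324/464.175) = -0.912.
Since η < 0, this is an inferior good.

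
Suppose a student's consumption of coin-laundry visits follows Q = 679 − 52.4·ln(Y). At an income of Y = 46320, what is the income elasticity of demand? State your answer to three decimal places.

At Y = 46320: Q = 116.050.
dQ/dY = -52.4/Y = -0.00113126 at this income.
η = (dQ/dY)·(Y/Q) = -0.00113126 × (46320/116.050) = -0.452.

-0.452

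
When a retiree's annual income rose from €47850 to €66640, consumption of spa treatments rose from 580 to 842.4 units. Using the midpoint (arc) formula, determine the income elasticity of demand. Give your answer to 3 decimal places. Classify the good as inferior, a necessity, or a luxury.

ΔQ = 842.4 − 580 = 262.4; midpoint Q̄ = (580 + 842.4)/2 = 711.2.
ΔI = 66640 − 47850 = 18790; midpoint Ī = (47850 + 66640)/2 = 57245.
η = (ΔQ/Q̄) ÷ (ΔI/Ī) = (262.4/711.2) ÷ (18790/57245) = 1.124.
η > 1 ⇒ luxury.

1.124 (luxury)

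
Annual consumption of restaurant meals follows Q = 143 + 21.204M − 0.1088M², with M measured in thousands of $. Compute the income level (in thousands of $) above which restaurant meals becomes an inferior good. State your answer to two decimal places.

dQ/dM = 21.204 − 0.2176M.
The good is inferior where dQ/dM < 0. Setting dQ/dM = 0 gives M = 21.204 / 0.2176 = 97.44.

97.44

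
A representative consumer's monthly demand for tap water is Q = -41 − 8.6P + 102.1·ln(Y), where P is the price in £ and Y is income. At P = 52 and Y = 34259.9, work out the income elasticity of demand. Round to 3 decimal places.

0.177

At P = 52, Y = 34259.9: Q = 577.901.
Holding P constant, ∂Q/∂Y = 102.1/Y = 0.00298016.
η_Y = (∂Q/∂Y)·(Y/Q) = 0.00298016 × (34259.9/577.901) = 0.177.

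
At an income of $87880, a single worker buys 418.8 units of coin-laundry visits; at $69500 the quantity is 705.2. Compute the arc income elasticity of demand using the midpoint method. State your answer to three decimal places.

-2.182

ΔQ = 705.2 − 418.8 = 286.4; midpoint Q̄ = (418.8 + 705.2)/2 = 562.
ΔI = 69500 − 87880 = -18380; midpoint Ī = (87880 + 69500)/2 = 78690.
η = (ΔQ/Q̄) ÷ (ΔI/Ī) = (286.4/562) ÷ (-18380/78690) = -2.182.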